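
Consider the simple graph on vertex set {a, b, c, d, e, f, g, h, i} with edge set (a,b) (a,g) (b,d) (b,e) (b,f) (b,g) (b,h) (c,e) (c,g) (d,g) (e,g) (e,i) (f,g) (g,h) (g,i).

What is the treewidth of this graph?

2

A width-2 tree decomposition is:
Bags: B1 = {a, b, g}  B2 = {b, f, g}  B3 = {b, g, h}  B4 = {b, e, g}  B5 = {b, d, g}  B6 = {e, g, i}  B7 = {c, e, g}
Tree: B1–B2, B1–B3, B1–B4, B1–B5, B4–B6, B6–B7
Every bag has size at most 3, so the width is 3 − 1 = 2 and tw(G) ≤ 2. Conversely, {c, e, g} is a clique of size 3, and the vertices of any clique must share a bag in every tree decomposition; so some bag has ≥ 3 vertices and tw(G) ≥ 2. Hence tw(G) = 2 exactly.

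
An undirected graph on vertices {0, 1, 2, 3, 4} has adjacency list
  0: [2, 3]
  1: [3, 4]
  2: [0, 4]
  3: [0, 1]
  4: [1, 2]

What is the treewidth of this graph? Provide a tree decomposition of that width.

Treewidth 2.
Bags: B1 = {0, 2, 4}  B2 = {0, 1, 4}  B3 = {0, 1, 3}
Tree: B1–B2, B2–B3

The largest bag has 3 vertices, giving width 2; this decomposition certifies tw(G) ≤ 2. For the lower bound, G contains the cycle 0–2–4–1–3–0, so G is not a forest; only forests have treewidth ≤ 1, hence tw(G) ≥ 2. Hence tw(G) = 2 exactly.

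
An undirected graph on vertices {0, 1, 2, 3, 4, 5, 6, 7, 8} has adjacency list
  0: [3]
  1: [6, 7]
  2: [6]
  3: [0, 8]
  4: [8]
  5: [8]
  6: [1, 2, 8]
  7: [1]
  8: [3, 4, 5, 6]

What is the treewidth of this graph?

A width-1 tree decomposition is:
Bags: B1 = {1, 6}  B2 = {2, 6}  B3 = {6, 8}  B4 = {4, 8}  B5 = {3, 8}  B6 = {0, 3}  B7 = {1, 7}  B8 = {5, 8}
Tree: B1–B2, B1–B3, B3–B4, B4–B5, B5–B6, B1–B7, B3–B8
The largest bag has 2 vertices, giving width 1; this decomposition certifies tw(G) ≤ 1. Any graph with an edge has treewidth ≥ 1, and G has the edge 1–6. Therefore the treewidth is 1.

1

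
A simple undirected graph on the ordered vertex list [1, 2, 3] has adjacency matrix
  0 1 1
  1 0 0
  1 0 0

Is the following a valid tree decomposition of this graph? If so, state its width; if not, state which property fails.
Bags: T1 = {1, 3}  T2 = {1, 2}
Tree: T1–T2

Vertex coverage: the bags together contain {1, 2, 3}, the full vertex set. Edge coverage: each edge of G has both endpoints in at least one bag. Running intersection: for every vertex, the bags containing it form a connected subtree. All three properties hold, so this is a valid tree decomposition of width max|bag| − 1 = 1, and hence tw(G) ≤ 1.

Yes; width 1.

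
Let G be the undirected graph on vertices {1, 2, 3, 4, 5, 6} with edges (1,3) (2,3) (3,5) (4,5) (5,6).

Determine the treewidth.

1

A width-1 tree decomposition is:
Bags: B1 = {2, 3}  B2 = {3, 5}  B3 = {1, 3}  B4 = {4, 5}  B5 = {5, 6}
Tree: B1–B2, B2–B3, B2–B4, B2–B5
The largest bag has 2 vertices, giving width 1; this decomposition certifies tw(G) ≤ 1. G has an edge, so its treewidth is at least 1. Therefore the treewidth is 1.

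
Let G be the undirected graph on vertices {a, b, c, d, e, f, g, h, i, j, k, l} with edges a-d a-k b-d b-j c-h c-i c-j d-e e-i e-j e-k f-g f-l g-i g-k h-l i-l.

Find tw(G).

A width-3 tree decomposition is:
Bags: B1 = {a, b, d, j}  B2 = {a, d, e, j}  B3 = {a, e, j, k}  B4 = {c, e, j, k}  B5 = {c, e, i, k}  B6 = {c, g, i, k}  B7 = {c, g, h, i}  B8 = {g, h, i, l}  B9 = {f, g, h, l}
Tree: B1–B2, B2–B3, B3–B4, B4–B5, B5–B6, B6–B7, B7–B8, B8–B9
Each bag holds 4 vertices, so the decomposition has width 3, which upper-bounds the treewidth. For the lower bound: the 4 vertex sets {a,b,d}, {j}, {e}, {c,g,i,k} are disjoint, each induces a connected subgraph, and every pair is joined by at least one edge of G. Contracting each set to a single vertex therefore yields K_{4} as a minor, and since treewidth is minor-monotone, tw(G) ≥ tw(K_{4}) = 3. The upper and lower bounds meet at 3, so that is the treewidth.

3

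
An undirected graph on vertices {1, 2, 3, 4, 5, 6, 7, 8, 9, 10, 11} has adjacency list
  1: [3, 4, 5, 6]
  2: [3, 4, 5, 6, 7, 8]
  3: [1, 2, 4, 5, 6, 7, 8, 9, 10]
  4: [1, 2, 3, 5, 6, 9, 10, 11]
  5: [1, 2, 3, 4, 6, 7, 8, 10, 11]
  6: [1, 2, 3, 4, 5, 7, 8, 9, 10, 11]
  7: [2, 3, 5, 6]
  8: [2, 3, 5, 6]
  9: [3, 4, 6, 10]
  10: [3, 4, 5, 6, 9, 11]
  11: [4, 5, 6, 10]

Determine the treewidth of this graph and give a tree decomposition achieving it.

Every bag has size at most 5, so the width is 5 − 1 = 4 and tw(G) ≤ 4. For the lower bound, the 5 vertices {4, 5, 6, 10, 11} are pairwise adjacent, and any tree decomposition puts a clique entirely inside one bag — forcing width ≥ 4. Combining the bounds, tw(G) = 4.

Treewidth 4.
One optimal decomposition is:
Bags: B1 = {2, 3, 4, 5, 6}  B2 = {3, 4, 5, 6, 10}  B3 = {3, 4, 6, 9, 10}  B4 = {4, 5, 6, 10, 11}  B5 = {2, 3, 5, 6, 7}  B6 = {1, 3, 4, 5, 6}  B7 = {2, 3, 5, 6, 8}
Tree: B1–B2, B2–B3, B2–B4, B1–B5, B2–B6, B1–B7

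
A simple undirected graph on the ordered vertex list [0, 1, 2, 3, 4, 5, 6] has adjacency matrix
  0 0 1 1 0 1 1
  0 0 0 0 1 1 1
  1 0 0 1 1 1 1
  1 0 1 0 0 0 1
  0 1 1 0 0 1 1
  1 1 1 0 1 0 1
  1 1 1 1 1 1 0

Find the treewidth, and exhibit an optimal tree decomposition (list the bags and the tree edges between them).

The largest bag has 4 vertices, giving width 3; this decomposition certifies tw(G) ≤ 3. Conversely, {1, 4, 5, 6} is a clique of size 4, and the vertices of any clique must share a bag in every tree decomposition; so some bag has ≥ 4 vertices and tw(G) ≥ 3. Hence tw(G) = 3 exactly.

Treewidth 3.
Bags: B1 = {0, 2, 5, 6}  B2 = {2, 4, 5, 6}  B3 = {0, 2, 3, 6}  B4 = {1, 4, 5, 6}
Tree: B1–B2, B1–B3, B2–B4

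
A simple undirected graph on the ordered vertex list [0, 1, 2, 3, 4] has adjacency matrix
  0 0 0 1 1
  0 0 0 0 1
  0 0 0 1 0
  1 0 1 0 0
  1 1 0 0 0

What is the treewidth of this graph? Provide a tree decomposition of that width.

The largest bag has 2 vertices, giving width 1; this decomposition certifies tw(G) ≤ 1. Any graph with an edge has treewidth ≥ 1, and G has the edge 2–3. Therefore the treewidth is 1.

Treewidth 1.
Bags: B1 = {2, 3}  B2 = {0, 3}  B3 = {0, 4}  B4 = {1, 4}
Tree: B1–B2, B2–B3, B3–B4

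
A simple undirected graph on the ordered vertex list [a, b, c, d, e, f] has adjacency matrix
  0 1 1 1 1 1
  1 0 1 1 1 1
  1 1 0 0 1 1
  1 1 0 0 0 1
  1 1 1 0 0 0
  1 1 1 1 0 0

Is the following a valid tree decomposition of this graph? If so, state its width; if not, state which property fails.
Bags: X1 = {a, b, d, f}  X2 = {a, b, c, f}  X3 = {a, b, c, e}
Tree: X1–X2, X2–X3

Vertex coverage: the bags together contain {a, b, c, d, e, f}, the full vertex set. Edge coverage: each edge of G has both endpoints in at least one bag. Running intersection: for every vertex, the bags containing it form a connected subtree. All three properties hold, so this is a valid tree decomposition of width max|bag| − 1 = 3, and hence tw(G) ≤ 3.

Yes; width 3.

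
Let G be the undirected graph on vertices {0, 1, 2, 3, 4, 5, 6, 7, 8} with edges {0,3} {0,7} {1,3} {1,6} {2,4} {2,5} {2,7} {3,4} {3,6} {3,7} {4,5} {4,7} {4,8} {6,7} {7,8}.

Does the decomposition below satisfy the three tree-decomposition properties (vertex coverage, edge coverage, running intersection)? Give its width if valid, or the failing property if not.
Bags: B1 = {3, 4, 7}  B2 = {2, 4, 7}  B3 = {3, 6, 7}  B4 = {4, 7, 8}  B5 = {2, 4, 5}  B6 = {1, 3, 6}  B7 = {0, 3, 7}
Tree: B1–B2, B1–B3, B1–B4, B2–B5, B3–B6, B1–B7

Yes; width 2.

Every vertex of G appears in some bag (union = {0, 1, 2, 3, 4, 5, 6, 7, 8}); every edge is covered by a bag; and for each vertex v the set of bags containing v is connected in the bag tree. The decomposition is therefore valid. The largest bag has 3 vertices, so the width is 2.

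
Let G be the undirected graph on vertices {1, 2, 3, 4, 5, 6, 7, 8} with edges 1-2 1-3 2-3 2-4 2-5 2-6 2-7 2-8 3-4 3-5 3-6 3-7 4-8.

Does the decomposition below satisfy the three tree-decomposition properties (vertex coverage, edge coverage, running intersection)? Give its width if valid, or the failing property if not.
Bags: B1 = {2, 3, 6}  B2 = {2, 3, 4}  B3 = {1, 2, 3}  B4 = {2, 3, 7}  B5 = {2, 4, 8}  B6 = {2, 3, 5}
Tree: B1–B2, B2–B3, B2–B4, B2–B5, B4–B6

Yes; width 2.

Checking the three conditions: (i) the bags cover all of {1, 2, 3, 4, 5, 6, 7, 8}; (ii) for each edge, some bag contains both endpoints; (iii) the bags containing any fixed vertex form a subtree. All hold, so the decomposition is valid with width 3 − 1 = 2.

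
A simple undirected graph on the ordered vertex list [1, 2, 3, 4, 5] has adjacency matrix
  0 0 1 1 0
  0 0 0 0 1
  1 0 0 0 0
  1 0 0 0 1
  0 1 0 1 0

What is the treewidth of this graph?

A width-1 tree decomposition is:
Bags: B1 = {1, 3}  B2 = {1, 4}  B3 = {4, 5}  B4 = {2, 5}
Tree: B1–B2, B2–B3, B3–B4
The largest bag has 2 vertices, giving width 1; this decomposition certifies tw(G) ≤ 1. Any graph with an edge has treewidth ≥ 1, and G has the edge 3–1. Combining the bounds, tw(G) = 1.

1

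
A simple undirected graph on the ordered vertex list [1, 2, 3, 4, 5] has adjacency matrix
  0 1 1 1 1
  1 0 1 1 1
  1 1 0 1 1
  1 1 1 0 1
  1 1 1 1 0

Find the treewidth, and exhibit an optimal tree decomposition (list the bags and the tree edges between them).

With just one bag of size 5, the width is 5 − 1 = 4, so tw(G) ≤ 4. On the other hand G contains the 5-clique {1, 2, 3, 4, 5}. A clique must lie in a single bag of any decomposition, so no decomposition can have width below 4. Therefore the treewidth is 4.

Treewidth 4.
One optimal decomposition is:
Bags: B1 = {1, 2, 3, 4, 5}
Tree: (single bag)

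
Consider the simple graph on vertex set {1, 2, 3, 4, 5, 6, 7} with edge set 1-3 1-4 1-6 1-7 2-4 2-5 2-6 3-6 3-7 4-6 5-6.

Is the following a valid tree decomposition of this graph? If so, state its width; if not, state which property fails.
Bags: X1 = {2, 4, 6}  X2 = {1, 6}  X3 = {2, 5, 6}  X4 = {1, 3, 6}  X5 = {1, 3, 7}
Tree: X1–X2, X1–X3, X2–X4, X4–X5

A tree decomposition must satisfy three properties: every vertex lies in some bag; for every edge, both endpoints lie together in some bag; and for every vertex, the bags containing it form a connected subtree. Here edge (4,1) lies in no bag, so the decomposition is invalid.

No — edge (4,1) lies in no bag.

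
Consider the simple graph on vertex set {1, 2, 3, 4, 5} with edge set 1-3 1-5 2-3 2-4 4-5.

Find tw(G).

A width-2 tree decomposition is:
Bags: B1 = {2, 4, 5}  B2 = {1, 2, 5}  B3 = {1, 2, 3}
Tree: B1–B2, B2–B3
The largest bag has 3 vertices, giving width 2; this decomposition certifies tw(G) ≤ 2. Since 2–4–5–1–3–2 is a cycle in G, G is not acyclic. Forests are exactly the graphs of treewidth ≤ 1, so tw(G) ≥ 2. Combining the bounds, tw(G) = 2.

2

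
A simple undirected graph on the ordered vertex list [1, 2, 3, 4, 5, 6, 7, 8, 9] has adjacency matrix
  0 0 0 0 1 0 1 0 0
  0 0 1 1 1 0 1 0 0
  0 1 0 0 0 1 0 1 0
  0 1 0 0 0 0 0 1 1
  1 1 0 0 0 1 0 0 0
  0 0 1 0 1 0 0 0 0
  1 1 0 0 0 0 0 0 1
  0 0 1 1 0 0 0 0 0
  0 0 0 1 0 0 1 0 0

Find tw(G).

3

A width-3 tree decomposition is:
Bags: B1 = {1, 3, 5, 6}  B2 = {1, 2, 3, 5}  B3 = {1, 2, 3, 7}  B4 = {2, 3, 7, 8}  B5 = {2, 4, 7, 8}  B6 = {4, 7, 8, 9}
Tree: B1–B2, B2–B3, B3–B4, B4–B5, B5–B6
Every bag has size at most 4, so the width is 4 − 1 = 3 and tw(G) ≤ 3. For the lower bound: the 4 vertex sets {1,5,6}, {3}, {2}, {4,7,8,9} are disjoint, each induces a connected subgraph, and every pair is joined by at least one edge of G. Contracting each set to a single vertex therefore yields K_{4} as a minor, and since treewidth is minor-monotone, tw(G) ≥ tw(K_{4}) = 3. Therefore the treewidth is 3.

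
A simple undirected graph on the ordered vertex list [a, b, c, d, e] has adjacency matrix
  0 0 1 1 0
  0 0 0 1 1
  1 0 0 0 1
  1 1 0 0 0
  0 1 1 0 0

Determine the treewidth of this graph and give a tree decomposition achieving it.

The largest bag has 3 vertices, giving width 2; this decomposition certifies tw(G) ≤ 2. Since d–a–c–e–b–d is a cycle in G, G is not acyclic. Forests are exactly the graphs of treewidth ≤ 1, so tw(G) ≥ 2. Hence tw(G) = 2 exactly.

Treewidth 2.
One such decomposition:
Bags: B1 = {a, c, d}  B2 = {c, d, e}  B3 = {b, d, e}
Tree: B1–B2, B2–B3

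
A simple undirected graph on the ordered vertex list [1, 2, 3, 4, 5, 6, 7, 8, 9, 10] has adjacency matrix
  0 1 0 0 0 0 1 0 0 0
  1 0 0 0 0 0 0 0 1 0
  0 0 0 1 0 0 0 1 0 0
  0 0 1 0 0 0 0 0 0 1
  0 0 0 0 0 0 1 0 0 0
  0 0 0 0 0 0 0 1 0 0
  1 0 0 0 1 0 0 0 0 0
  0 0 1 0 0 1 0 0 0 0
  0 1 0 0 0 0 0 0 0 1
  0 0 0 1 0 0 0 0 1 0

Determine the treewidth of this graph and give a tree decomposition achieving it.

Treewidth 1.
Bags: B1 = {6, 8}  B2 = {3, 8}  B3 = {3, 4}  B4 = {4, 10}  B5 = {9, 10}  B6 = {2, 9}  B7 = {1, 2}  B8 = {1, 7}  B9 = {5, 7}
Tree: B1–B2, B2–B3, B3–B4, B4–B5, B5–B6, B6–B7, B7–B8, B8–B9

The largest bag has 2 vertices, giving width 1; this decomposition certifies tw(G) ≤ 1. Any graph with an edge has treewidth ≥ 1, and G has the edge 6–8. Hence tw(G) = 1 exactly.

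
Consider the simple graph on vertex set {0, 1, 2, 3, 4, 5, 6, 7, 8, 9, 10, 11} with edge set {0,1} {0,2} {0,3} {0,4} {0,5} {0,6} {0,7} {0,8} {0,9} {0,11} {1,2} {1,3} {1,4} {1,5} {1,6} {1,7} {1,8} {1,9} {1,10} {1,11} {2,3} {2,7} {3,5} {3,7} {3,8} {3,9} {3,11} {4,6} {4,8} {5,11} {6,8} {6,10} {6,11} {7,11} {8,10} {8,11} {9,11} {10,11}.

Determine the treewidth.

4

A width-4 tree decomposition is:
Bags: B1 = {0, 1, 3, 7, 11}  B2 = {0, 1, 3, 8, 11}  B3 = {0, 1, 6, 8, 11}  B4 = {0, 1, 2, 3, 7}  B5 = {0, 1, 4, 6, 8}  B6 = {1, 6, 8, 10, 11}  B7 = {0, 1, 3, 5, 11}  B8 = {0, 1, 3, 9, 11}
Tree: B1–B2, B2–B3, B1–B4, B3–B5, B3–B6, B2–B7, B7–B8
The largest bag has 5 vertices, giving width 4; this decomposition certifies tw(G) ≤ 4. For the lower bound, the 5 vertices {0, 1, 2, 3, 7} are pairwise adjacent, and any tree decomposition puts a clique entirely inside one bag — forcing width ≥ 4. Hence tw(G) = 4 exactly.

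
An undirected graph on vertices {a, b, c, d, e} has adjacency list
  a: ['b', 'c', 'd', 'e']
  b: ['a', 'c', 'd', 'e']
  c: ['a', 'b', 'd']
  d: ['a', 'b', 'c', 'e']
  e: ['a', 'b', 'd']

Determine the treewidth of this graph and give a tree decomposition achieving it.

Treewidth 3.
One such decomposition:
Bags: B1 = {a, b, c, d}  B2 = {a, b, d, e}
Tree: B1–B2

Each bag holds 4 vertices, so the decomposition has width 3, which upper-bounds the treewidth. For the lower bound, the 4 vertices {a, b, d, e} are pairwise adjacent, and any tree decomposition puts a clique entirely inside one bag — forcing width ≥ 3. Hence tw(G) = 3 exactly.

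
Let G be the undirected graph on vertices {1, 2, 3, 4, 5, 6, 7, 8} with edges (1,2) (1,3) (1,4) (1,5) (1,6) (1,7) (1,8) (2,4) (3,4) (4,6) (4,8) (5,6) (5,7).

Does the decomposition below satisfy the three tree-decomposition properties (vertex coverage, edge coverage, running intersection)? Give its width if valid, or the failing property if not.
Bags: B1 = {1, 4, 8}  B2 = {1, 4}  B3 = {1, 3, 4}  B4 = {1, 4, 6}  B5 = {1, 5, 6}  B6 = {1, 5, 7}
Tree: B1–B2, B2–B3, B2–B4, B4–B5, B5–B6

A tree decomposition must satisfy three properties: every vertex lies in some bag; for every edge, both endpoints lie together in some bag; and for every vertex, the bags containing it form a connected subtree. Here vertex 2 appears in no bag, so the decomposition is invalid.

No — vertex 2 appears in no bag.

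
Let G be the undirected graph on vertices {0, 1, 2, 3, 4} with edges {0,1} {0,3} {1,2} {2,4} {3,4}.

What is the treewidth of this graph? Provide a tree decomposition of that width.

The largest bag has 3 vertices, giving width 2; this decomposition certifies tw(G) ≤ 2. The edges 3–0–1–2–4–3 form a cycle, so G is not a tree and its treewidth is at least 2. The upper and lower bounds meet at 2, so that is the treewidth.

Treewidth 2.
One optimal decomposition is:
Bags: B1 = {0, 1, 3}  B2 = {1, 2, 3}  B3 = {2, 3, 4}
Tree: B1–B2, B2–B3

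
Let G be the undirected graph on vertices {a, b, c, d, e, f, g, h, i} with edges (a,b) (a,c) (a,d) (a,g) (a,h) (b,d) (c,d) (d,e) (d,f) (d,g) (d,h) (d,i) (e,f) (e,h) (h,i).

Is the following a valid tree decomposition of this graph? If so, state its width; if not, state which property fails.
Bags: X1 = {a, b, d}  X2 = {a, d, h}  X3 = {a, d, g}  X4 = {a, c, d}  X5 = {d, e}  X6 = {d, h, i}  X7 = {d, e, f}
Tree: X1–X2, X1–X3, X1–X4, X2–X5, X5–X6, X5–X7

A tree decomposition must satisfy three properties: every vertex lies in some bag; for every edge, both endpoints lie together in some bag; and for every vertex, the bags containing it form a connected subtree. Here edge (h,e) lies in no bag, so the decomposition is invalid.

No — edge (h,e) lies in no bag.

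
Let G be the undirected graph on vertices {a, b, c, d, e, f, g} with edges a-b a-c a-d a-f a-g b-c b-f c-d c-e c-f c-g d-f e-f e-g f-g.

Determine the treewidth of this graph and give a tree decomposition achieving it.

The largest bag has 4 vertices, giving width 3; this decomposition certifies tw(G) ≤ 3. For the lower bound, the 4 vertices {c, e, f, g} are pairwise adjacent, and any tree decomposition puts a clique entirely inside one bag — forcing width ≥ 3. Hence tw(G) = 3 exactly.

Treewidth 3.
One optimal decomposition is:
Bags: B1 = {a, b, c, f}  B2 = {a, c, f, g}  B3 = {a, c, d, f}  B4 = {c, e, f, g}
Tree: B1–B2, B1–B3, B2–B4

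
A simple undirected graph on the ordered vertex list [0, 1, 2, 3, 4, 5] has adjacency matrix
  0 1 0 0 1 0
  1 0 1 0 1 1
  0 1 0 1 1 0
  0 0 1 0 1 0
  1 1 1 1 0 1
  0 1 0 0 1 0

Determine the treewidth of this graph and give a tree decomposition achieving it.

Each bag holds 3 vertices, so the decomposition has width 2, which upper-bounds the treewidth. Conversely, {0, 1, 4} is a clique of size 3, and the vertices of any clique must share a bag in every tree decomposition; so some bag has ≥ 3 vertices and tw(G) ≥ 2. Combining the bounds, tw(G) = 2.

Treewidth 2.
One optimal decomposition is:
Bags: B1 = {1, 2, 4}  B2 = {0, 1, 4}  B3 = {2, 3, 4}  B4 = {1, 4, 5}
Tree: B1–B2, B1–B3, B1–B4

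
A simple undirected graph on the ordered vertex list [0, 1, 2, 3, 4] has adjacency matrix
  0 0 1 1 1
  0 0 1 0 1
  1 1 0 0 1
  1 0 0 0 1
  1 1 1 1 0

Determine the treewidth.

2

A width-2 tree decomposition is:
Bags: B1 = {1, 2, 4}  B2 = {0, 2, 4}  B3 = {0, 3, 4}
Tree: B1–B2, B2–B3
Each bag holds 3 vertices, so the decomposition has width 2, which upper-bounds the treewidth. For the lower bound, the 3 vertices {0, 2, 4} are pairwise adjacent, and any tree decomposition puts a clique entirely inside one bag — forcing width ≥ 2. Hence tw(G) = 2 exactly.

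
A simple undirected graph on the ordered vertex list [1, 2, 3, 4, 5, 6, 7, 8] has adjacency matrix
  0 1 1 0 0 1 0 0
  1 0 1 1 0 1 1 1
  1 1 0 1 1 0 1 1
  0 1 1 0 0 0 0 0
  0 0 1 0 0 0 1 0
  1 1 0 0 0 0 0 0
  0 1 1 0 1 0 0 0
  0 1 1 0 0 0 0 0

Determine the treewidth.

A width-2 tree decomposition is:
Bags: B1 = {2, 3, 7}  B2 = {1, 2, 3}  B3 = {1, 2, 6}  B4 = {2, 3, 4}  B5 = {3, 5, 7}  B6 = {2, 3, 8}
Tree: B1–B2, B2–B3, B1–B4, B1–B5, B4–B6
Each bag holds 3 vertices, so the decomposition has width 2, which upper-bounds the treewidth. For the lower bound, the 3 vertices {2, 3, 8} are pairwise adjacent, and any tree decomposition puts a clique entirely inside one bag — forcing width ≥ 2. The upper and lower bounds meet at 2, so that is the treewidth.

2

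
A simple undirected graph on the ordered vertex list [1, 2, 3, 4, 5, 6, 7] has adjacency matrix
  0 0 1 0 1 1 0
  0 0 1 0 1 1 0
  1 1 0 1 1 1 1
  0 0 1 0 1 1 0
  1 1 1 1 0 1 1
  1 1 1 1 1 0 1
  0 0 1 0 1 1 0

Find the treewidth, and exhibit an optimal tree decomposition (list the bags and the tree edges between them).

Treewidth 3.
Bags: B1 = {1, 3, 5, 6}  B2 = {3, 5, 6, 7}  B3 = {2, 3, 5, 6}  B4 = {3, 4, 5, 6}
Tree: B1–B2, B1–B3, B2–B4

The largest bag has 4 vertices, giving width 3; this decomposition certifies tw(G) ≤ 3. On the other hand G contains the 4-clique {1, 3, 5, 6}. A clique must lie in a single bag of any decomposition, so no decomposition can have width below 3. The upper and lower bounds meet at 3, so that is the treewidth.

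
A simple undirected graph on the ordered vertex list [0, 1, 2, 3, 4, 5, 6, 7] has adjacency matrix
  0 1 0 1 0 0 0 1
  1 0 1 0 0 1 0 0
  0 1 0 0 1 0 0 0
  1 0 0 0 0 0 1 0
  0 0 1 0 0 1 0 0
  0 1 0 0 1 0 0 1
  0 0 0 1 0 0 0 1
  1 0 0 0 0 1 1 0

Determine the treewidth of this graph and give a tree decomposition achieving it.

The largest bag has 3 vertices, giving width 2; this decomposition certifies tw(G) ≤ 2. The edges 3–6–7–0–3 form a cycle, so G is not a tree and its treewidth is at least 2. The upper and lower bounds meet at 2, so that is the treewidth.

Treewidth 2.
Bags: B1 = {0, 3, 6}  B2 = {0, 6, 7}  B3 = {0, 1, 7}  B4 = {1, 5, 7}  B5 = {1, 2, 5}  B6 = {2, 4, 5}
Tree: B1–B2, B2–B3, B3–B4, B4–B5, B5–B6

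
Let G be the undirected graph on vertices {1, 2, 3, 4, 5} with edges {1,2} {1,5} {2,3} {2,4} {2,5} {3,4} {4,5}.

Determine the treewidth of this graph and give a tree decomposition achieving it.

Treewidth 2.
One such decomposition:
Bags: B1 = {2, 4, 5}  B2 = {2, 3, 4}  B3 = {1, 2, 5}
Tree: B1–B2, B1–B3

The largest bag has 3 vertices, giving width 2; this decomposition certifies tw(G) ≤ 2. For the lower bound, the 3 vertices {1, 2, 5} are pairwise adjacent, and any tree decomposition puts a clique entirely inside one bag — forcing width ≥ 2. Therefore the treewidth is 2.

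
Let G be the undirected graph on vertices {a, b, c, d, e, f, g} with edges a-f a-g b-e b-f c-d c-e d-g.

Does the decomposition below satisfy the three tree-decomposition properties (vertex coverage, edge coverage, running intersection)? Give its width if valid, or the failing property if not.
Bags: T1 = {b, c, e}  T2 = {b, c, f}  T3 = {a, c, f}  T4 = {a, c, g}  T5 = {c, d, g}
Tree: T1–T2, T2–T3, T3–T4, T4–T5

Vertex coverage: the bags together contain {a, b, c, d, e, f, g}, the full vertex set. Edge coverage: each edge of G has both endpoints in at least one bag. Running intersection: for every vertex, the bags containing it form a connected subtree. All three properties hold, so this is a valid tree decomposition of width max|bag| − 1 = 2, and hence tw(G) ≤ 2.

Yes; width 2.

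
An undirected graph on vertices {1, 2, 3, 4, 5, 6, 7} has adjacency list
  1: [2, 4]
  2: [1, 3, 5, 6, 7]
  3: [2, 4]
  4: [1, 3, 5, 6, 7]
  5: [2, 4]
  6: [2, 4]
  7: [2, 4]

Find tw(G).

2

A width-2 tree decomposition is:
Bags: B1 = {2, 3, 4}  B2 = {2, 4, 7}  B3 = {2, 4, 5}  B4 = {1, 2, 4}  B5 = {2, 4, 6}
Tree: B1–B2, B2–B3, B3–B4, B4–B5
Every bag has size at most 3, so the width is 3 − 1 = 2 and tw(G) ≤ 2. The edges 4–3–2–7–4 form a cycle, so G is not a tree and its treewidth is at least 2. Therefore the treewidth is 2.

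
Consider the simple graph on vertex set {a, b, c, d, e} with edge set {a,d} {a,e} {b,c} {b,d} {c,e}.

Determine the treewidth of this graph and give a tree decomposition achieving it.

Treewidth 2.
One optimal decomposition is:
Bags: B1 = {a, d, e}  B2 = {b, d, e}  B3 = {b, c, e}
Tree: B1–B2, B2–B3

Every bag has size at most 3, so the width is 3 − 1 = 2 and tw(G) ≤ 2. Since e–a–d–b–c–e is a cycle in G, G is not acyclic. Forests are exactly the graphs of treewidth ≤ 1, so tw(G) ≥ 2. Therefore the treewidth is 2.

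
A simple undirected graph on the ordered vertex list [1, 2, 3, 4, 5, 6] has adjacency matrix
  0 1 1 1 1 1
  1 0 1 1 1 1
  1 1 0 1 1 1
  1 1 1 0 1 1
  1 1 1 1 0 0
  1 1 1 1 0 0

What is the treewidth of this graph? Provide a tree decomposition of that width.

Every bag has size at most 5, so the width is 5 − 1 = 4 and tw(G) ≤ 4. On the other hand G contains the 5-clique {1, 2, 3, 4, 5}. A clique must lie in a single bag of any decomposition, so no decomposition can have width below 4. The upper and lower bounds meet at 4, so that is the treewidth.

Treewidth 4.
Bags: B1 = {1, 2, 3, 4, 6}  B2 = {1, 2, 3, 4, 5}
Tree: B1–B2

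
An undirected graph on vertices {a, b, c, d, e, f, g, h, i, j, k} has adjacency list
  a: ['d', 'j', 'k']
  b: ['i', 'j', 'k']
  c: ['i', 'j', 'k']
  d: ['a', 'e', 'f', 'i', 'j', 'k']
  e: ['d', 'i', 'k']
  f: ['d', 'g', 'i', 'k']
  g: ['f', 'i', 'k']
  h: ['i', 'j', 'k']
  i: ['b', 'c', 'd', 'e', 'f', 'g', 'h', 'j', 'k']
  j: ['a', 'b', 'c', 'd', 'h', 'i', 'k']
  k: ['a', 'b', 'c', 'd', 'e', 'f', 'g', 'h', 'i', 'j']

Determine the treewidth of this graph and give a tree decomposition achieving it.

Treewidth 3.
Bags: B1 = {d, i, j, k}  B2 = {a, d, j, k}  B3 = {d, f, i, k}  B4 = {c, i, j, k}  B5 = {b, i, j, k}  B6 = {h, i, j, k}  B7 = {f, g, i, k}  B8 = {d, e, i, k}
Tree: B1–B2, B1–B3, B1–B4, B4–B5, B5–B6, B3–B7, B3–B8

Every bag has size at most 4, so the width is 4 − 1 = 3 and tw(G) ≤ 3. On the other hand G contains the 4-clique {a, d, j, k}. A clique must lie in a single bag of any decomposition, so no decomposition can have width below 3. The upper and lower bounds meet at 3, so that is the treewidth.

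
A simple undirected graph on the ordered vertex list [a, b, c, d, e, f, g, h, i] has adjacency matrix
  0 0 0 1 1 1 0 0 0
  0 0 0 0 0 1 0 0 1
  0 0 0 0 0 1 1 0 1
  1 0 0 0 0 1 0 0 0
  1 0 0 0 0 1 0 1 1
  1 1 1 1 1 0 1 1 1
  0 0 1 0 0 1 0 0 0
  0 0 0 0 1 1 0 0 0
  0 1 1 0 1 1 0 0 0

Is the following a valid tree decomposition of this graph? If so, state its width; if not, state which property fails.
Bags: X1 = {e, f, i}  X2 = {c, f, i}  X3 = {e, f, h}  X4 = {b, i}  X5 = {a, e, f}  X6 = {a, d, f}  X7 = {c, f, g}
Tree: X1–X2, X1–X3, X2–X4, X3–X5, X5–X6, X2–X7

No — edge (f,b) lies in no bag.

A tree decomposition must satisfy three properties: every vertex lies in some bag; for every edge, both endpoints lie together in some bag; and for every vertex, the bags containing it form a connected subtree. Here edge (f,b) lies in no bag, so the decomposition is invalid.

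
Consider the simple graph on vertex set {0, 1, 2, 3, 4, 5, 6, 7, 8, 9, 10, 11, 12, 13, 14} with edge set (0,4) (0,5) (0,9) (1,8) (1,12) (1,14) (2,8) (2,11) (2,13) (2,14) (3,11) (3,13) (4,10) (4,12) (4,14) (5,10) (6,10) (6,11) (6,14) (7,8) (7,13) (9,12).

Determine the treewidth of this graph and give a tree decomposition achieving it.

Each bag holds 4 vertices, so the decomposition has width 3, which upper-bounds the treewidth. For the lower bound: the 4 vertex sets {0,5,9}, {10}, {4}, {1,6,12,14} are disjoint, each induces a connected subgraph, and every pair is joined by at least one edge of G. Contracting each set to a single vertex therefore yields K_{4} as a minor, and since treewidth is minor-monotone, tw(G) ≥ tw(K_{4}) = 3. Hence tw(G) = 3 exactly.

Treewidth 3.
One optimal decomposition is:
Bags: B1 = {0, 5, 9, 10}  B2 = {0, 4, 9, 10}  B3 = {4, 9, 10, 12}  B4 = {4, 6, 10, 12}  B5 = {4, 6, 12, 14}  B6 = {1, 6, 12, 14}  B7 = {1, 6, 11, 14}  B8 = {1, 2, 11, 14}  B9 = {1, 2, 8, 11}  B10 = {2, 3, 8, 11}  B11 = {2, 3, 8, 13}  B12 = {3, 7, 8, 13}
Tree: B1–B2, B2–B3, B3–B4, B4–B5, B5–B6, B6–B7, B7–B8, B8–B9, B9–B10, B10–B11, B11–B12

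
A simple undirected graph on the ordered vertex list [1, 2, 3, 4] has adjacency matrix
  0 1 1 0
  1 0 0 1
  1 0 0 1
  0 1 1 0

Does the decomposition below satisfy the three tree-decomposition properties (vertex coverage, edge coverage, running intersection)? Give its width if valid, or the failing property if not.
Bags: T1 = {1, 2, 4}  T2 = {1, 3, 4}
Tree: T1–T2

Yes; width 2.

Checking the three conditions: (i) the bags cover all of {1, 2, 3, 4}; (ii) for each edge, some bag contains both endpoints; (iii) the bags containing any fixed vertex form a subtree. All hold, so the decomposition is valid with width 3 − 1 = 2.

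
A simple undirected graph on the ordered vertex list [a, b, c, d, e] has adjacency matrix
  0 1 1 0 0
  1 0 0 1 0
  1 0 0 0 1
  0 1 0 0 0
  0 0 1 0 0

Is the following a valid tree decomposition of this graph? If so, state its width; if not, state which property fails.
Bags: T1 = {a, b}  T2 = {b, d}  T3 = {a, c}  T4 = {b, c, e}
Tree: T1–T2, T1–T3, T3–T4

A tree decomposition must satisfy three properties: every vertex lies in some bag; for every edge, both endpoints lie together in some bag; and for every vertex, the bags containing it form a connected subtree. Here bags containing vertex b are not connected in the tree, so the decomposition is invalid.

No — bags containing vertex b are not connected in the tree.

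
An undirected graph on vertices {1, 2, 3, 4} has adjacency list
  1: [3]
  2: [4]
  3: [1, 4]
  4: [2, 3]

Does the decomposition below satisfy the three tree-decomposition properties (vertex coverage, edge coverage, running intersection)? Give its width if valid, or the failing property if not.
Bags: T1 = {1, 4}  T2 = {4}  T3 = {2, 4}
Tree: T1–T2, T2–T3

A tree decomposition must satisfy three properties: every vertex lies in some bag; for every edge, both endpoints lie together in some bag; and for every vertex, the bags containing it form a connected subtree. Here vertex 3 appears in no bag, so the decomposition is invalid.

No — vertex 3 appears in no bag.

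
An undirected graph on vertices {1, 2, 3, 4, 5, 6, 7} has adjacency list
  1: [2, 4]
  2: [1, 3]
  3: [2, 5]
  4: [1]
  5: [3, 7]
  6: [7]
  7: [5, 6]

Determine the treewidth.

A width-1 tree decomposition is:
Bags: B1 = {1, 4}  B2 = {1, 2}  B3 = {2, 3}  B4 = {3, 5}  B5 = {5, 7}  B6 = {6, 7}
Tree: B1–B2, B2–B3, B3–B4, B4–B5, B5–B6
Each bag holds 2 vertices, so the decomposition has width 1, which upper-bounds the treewidth. Since G has at least one edge (e.g. 4–1), it is not an edgeless graph, so tw(G) ≥ 1. Combining the bounds, tw(G) = 1.

1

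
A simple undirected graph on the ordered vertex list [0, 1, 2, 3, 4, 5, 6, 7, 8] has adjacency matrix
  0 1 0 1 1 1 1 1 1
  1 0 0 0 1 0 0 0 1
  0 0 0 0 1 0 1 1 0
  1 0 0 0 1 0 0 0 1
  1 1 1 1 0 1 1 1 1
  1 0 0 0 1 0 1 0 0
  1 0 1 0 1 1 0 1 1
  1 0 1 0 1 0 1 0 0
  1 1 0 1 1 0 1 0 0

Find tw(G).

A width-3 tree decomposition is:
Bags: B1 = {2, 4, 6, 7}  B2 = {0, 4, 6, 7}  B3 = {0, 4, 5, 6}  B4 = {0, 4, 6, 8}  B5 = {0, 1, 4, 8}  B6 = {0, 3, 4, 8}
Tree: B1–B2, B2–B3, B2–B4, B4–B5, B5–B6
Every bag has size at most 4, so the width is 4 − 1 = 3 and tw(G) ≤ 3. On the other hand G contains the 4-clique {0, 1, 4, 8}. A clique must lie in a single bag of any decomposition, so no decomposition can have width below 3. Combining the bounds, tw(G) = 3.

3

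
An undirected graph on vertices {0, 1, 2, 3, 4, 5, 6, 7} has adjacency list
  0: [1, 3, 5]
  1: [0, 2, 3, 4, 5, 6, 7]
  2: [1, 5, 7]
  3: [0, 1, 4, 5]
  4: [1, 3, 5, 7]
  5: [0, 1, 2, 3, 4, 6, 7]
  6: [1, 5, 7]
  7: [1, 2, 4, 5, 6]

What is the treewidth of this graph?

3

A width-3 tree decomposition is:
Bags: B1 = {1, 2, 5, 7}  B2 = {1, 4, 5, 7}  B3 = {1, 3, 4, 5}  B4 = {0, 1, 3, 5}  B5 = {1, 5, 6, 7}
Tree: B1–B2, B2–B3, B3–B4, B2–B5
The largest bag has 4 vertices, giving width 3; this decomposition certifies tw(G) ≤ 3. On the other hand G contains the 4-clique {0, 1, 3, 5}. A clique must lie in a single bag of any decomposition, so no decomposition can have width below 3. Hence tw(G) = 3 exactly.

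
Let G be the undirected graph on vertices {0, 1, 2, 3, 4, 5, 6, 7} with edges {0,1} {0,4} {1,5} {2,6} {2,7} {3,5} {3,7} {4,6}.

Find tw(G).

A width-2 tree decomposition is:
Bags: B1 = {2, 4, 6}  B2 = {0, 2, 4}  B3 = {0, 1, 2}  B4 = {1, 2, 5}  B5 = {2, 3, 5}  B6 = {2, 3, 7}
Tree: B1–B2, B2–B3, B3–B4, B4–B5, B5–B6
Every bag has size at most 3, so the width is 3 − 1 = 2 and tw(G) ≤ 2. The edges 2–6–4–0–1–5–3–7–2 form a cycle, so G is not a tree and its treewidth is at least 2. Combining the bounds, tw(G) = 2.

2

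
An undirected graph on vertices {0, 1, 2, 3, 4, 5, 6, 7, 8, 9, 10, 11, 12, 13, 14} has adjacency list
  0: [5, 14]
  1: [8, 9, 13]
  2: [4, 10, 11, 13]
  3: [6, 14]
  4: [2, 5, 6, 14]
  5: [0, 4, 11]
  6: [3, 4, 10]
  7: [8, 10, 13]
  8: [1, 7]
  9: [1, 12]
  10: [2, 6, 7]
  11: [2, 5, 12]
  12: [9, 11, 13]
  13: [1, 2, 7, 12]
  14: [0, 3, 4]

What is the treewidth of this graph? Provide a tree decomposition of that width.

Treewidth 3.
One such decomposition:
Bags: B1 = {0, 3, 5, 14}  B2 = {3, 4, 5, 14}  B3 = {3, 4, 5, 6}  B4 = {4, 5, 6, 11}  B5 = {2, 4, 6, 11}  B6 = {2, 6, 10, 11}  B7 = {2, 10, 11, 12}  B8 = {2, 10, 12, 13}  B9 = {7, 10, 12, 13}  B10 = {7, 9, 12, 13}  B11 = {1, 7, 9, 13}  B12 = {1, 7, 8, 9}
Tree: B1–B2, B2–B3, B3–B4, B4–B5, B5–B6, B6–B7, B7–B8, B8–B9, B9–B10, B10–B11, B11–B12

Each bag holds 4 vertices, so the decomposition has width 3, which upper-bounds the treewidth. For the lower bound: the 4 vertex sets {0,3,14}, {5}, {4}, {2,6,10,11} are disjoint, each induces a connected subgraph, and every pair is joined by at least one edge of G. Contracting each set to a single vertex therefore yields K_{4} as a minor, and since treewidth is minor-monotone, tw(G) ≥ tw(K_{4}) = 3. Hence tw(G) = 3 exactly.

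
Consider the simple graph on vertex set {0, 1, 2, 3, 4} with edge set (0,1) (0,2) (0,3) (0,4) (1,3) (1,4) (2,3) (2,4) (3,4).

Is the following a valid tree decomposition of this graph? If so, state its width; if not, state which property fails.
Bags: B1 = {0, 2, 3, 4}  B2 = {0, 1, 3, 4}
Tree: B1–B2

Yes; width 3.

Every vertex of G appears in some bag (union = {0, 1, 2, 3, 4}); every edge is covered by a bag; and for each vertex v the set of bags containing v is connected in the bag tree. The decomposition is therefore valid. The largest bag has 4 vertices, so the width is 3.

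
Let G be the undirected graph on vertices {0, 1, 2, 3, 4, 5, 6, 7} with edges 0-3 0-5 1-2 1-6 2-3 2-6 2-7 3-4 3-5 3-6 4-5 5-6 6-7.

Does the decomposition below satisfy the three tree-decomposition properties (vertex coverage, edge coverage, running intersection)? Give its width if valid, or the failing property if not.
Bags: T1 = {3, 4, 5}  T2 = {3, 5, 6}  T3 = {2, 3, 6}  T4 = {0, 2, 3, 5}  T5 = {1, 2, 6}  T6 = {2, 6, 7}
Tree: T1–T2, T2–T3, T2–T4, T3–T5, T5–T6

A tree decomposition must satisfy three properties: every vertex lies in some bag; for every edge, both endpoints lie together in some bag; and for every vertex, the bags containing it form a connected subtree. Here bags containing vertex 2 are not connected in the tree, so the decomposition is invalid.

No — bags containing vertex 2 are not connected in the tree.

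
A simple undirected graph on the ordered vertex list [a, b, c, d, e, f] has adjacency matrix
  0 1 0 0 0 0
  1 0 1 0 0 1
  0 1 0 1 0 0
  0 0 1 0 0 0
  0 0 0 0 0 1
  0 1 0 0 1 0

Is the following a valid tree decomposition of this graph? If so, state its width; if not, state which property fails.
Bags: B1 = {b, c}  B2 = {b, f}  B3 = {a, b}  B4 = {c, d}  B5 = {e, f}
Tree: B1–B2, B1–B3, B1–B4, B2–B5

Yes; width 1.

Every vertex of G appears in some bag (union = {a, b, c, d, e, f}); every edge is covered by a bag; and for each vertex v the set of bags containing v is connected in the bag tree. The decomposition is therefore valid. The largest bag has 2 vertices, so the width is 1.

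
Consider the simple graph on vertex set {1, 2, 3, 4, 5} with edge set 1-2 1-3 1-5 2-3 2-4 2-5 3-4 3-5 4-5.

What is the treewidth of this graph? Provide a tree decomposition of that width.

Treewidth 3.
Bags: B1 = {2, 3, 4, 5}  B2 = {1, 2, 3, 5}
Tree: B1–B2

Every bag has size at most 4, so the width is 4 − 1 = 3 and tw(G) ≤ 3. Conversely, {1, 2, 3, 5} is a clique of size 4, and the vertices of any clique must share a bag in every tree decomposition; so some bag has ≥ 4 vertices and tw(G) ≥ 3. Therefore the treewidth is 3.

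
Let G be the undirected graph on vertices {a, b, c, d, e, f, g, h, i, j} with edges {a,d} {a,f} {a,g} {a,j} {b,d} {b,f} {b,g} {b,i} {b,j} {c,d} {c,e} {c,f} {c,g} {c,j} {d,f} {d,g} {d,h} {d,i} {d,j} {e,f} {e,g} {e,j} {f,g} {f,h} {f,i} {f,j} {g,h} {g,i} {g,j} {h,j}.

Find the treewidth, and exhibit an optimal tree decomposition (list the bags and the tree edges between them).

The largest bag has 5 vertices, giving width 4; this decomposition certifies tw(G) ≤ 4. For the lower bound, the 5 vertices {d, f, g, h, j} are pairwise adjacent, and any tree decomposition puts a clique entirely inside one bag — forcing width ≥ 4. Combining the bounds, tw(G) = 4.

Treewidth 4.
Bags: B1 = {d, f, g, h, j}  B2 = {c, d, f, g, j}  B3 = {a, d, f, g, j}  B4 = {c, e, f, g, j}  B5 = {b, d, f, g, j}  B6 = {b, d, f, g, i}
Tree: B1–B2, B2–B3, B2–B4, B2–B5, B5–B6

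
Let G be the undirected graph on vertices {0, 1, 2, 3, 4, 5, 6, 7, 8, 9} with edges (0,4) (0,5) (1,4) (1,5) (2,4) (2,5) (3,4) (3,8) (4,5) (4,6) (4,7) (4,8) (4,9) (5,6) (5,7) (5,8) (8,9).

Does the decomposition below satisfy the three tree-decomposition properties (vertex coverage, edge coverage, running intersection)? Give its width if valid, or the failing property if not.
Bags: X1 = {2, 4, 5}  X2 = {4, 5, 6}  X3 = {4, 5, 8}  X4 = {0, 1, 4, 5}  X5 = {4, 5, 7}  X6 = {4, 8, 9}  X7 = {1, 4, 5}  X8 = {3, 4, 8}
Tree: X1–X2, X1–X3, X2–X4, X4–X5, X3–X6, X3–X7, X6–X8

A tree decomposition must satisfy three properties: every vertex lies in some bag; for every edge, both endpoints lie together in some bag; and for every vertex, the bags containing it form a connected subtree. Here bags containing vertex 1 are not connected in the tree, so the decomposition is invalid.

No — bags containing vertex 1 are not connected in the tree.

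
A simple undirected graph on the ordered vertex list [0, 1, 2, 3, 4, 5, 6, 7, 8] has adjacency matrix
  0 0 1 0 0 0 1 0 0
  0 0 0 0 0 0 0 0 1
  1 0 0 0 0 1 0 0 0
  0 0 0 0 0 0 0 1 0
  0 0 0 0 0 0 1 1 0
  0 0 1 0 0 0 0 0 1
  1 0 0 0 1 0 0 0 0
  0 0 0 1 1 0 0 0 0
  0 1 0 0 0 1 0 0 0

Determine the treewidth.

1

A width-1 tree decomposition is:
Bags: B1 = {1, 8}  B2 = {5, 8}  B3 = {2, 5}  B4 = {0, 2}  B5 = {0, 6}  B6 = {4, 6}  B7 = {4, 7}  B8 = {3, 7}
Tree: B1–B2, B2–B3, B3–B4, B4–B5, B5–B6, B6–B7, B7–B8
The largest bag has 2 vertices, giving width 1; this decomposition certifies tw(G) ≤ 1. Since G has at least one edge (e.g. 1–8), it is not an edgeless graph, so tw(G) ≥ 1. Hence tw(G) = 1 exactly.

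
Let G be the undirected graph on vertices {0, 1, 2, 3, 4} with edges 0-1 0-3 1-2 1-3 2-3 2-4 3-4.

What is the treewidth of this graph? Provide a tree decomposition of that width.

The largest bag has 3 vertices, giving width 2; this decomposition certifies tw(G) ≤ 2. On the other hand G contains the 3-clique {0, 1, 3}. A clique must lie in a single bag of any decomposition, so no decomposition can have width below 2. Therefore the treewidth is 2.

Treewidth 2.
Bags: B1 = {1, 2, 3}  B2 = {2, 3, 4}  B3 = {0, 1, 3}
Tree: B1–B2, B1–B3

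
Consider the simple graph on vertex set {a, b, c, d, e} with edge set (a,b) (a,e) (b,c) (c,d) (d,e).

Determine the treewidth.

A width-2 tree decomposition is:
Bags: B1 = {a, b, e}  B2 = {b, c, e}  B3 = {c, d, e}
Tree: B1–B2, B2–B3
Each bag holds 3 vertices, so the decomposition has width 2, which upper-bounds the treewidth. The edges e–a–b–c–d–e form a cycle, so G is not a tree and its treewidth is at least 2. Combining the bounds, tw(G) = 2.

2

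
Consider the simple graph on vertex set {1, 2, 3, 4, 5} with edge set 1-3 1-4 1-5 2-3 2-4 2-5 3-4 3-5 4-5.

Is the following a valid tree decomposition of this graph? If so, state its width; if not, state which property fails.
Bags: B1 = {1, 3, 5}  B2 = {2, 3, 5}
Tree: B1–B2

No — vertex 4 appears in no bag.

A tree decomposition must satisfy three properties: every vertex lies in some bag; for every edge, both endpoints lie together in some bag; and for every vertex, the bags containing it form a connected subtree. Here vertex 4 appears in no bag, so the decomposition is invalid.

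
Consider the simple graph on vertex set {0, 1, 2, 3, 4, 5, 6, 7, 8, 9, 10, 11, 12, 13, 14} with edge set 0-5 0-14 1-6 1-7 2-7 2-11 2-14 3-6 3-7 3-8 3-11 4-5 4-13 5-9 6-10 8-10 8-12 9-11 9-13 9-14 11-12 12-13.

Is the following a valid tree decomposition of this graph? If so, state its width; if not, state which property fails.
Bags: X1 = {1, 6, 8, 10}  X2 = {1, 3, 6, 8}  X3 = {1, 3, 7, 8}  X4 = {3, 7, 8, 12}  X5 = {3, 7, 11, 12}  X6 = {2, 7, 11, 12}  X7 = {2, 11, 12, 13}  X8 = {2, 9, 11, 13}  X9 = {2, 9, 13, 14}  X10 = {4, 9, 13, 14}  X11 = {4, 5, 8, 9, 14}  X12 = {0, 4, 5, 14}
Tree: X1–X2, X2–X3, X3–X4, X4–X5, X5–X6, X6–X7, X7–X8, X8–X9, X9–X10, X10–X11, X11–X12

A tree decomposition must satisfy three properties: every vertex lies in some bag; for every edge, both endpoints lie together in some bag; and for every vertex, the bags containing it form a connected subtree. Here bags containing vertex 8 are not connected in the tree, so the decomposition is invalid.

No — bags containing vertex 8 are not connected in the tree.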